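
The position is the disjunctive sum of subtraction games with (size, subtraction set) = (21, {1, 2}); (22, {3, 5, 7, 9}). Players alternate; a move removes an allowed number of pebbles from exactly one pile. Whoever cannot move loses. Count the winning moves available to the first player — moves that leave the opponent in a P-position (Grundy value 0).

Pile A, S = {1, 2}:
G(0) = 0
G(1) = mex{0} = 1
G(2) = mex{1,0} = 2
G(3) = mex{2,1} = 0
G(4) = mex{0,2} = 1
G(5) = mex{1,0} = 2
G(6) = mex{2,1} = 0
G(7) = mex{0,2} = 1
G(8) = mex{1,0} = 2
G(9) = mex{2,1} = 0
G(10) = mex{0,2} = 1
G(11) = mex{1,0} = 2
G(12) = mex{2,1} = 0
G(13) = mex{0,2} = 1
G(14) = mex{1,0} = 2
G(15) = mex{2,1} = 0
G(16) = mex{0,2} = 1
G(17) = mex{1,0} = 2
G(18) = mex{2,1} = 0
G(19) = mex{0,2} = 1
G(20) = mex{1,0} = 2
G(21) = mex{2,1} = 0
G_A(21) = 0.
Pile B, S = {3, 5, 7, 9}:
G(0) = 0
G(1) = mex{} = 0
G(2) = mex{} = 0
G(3) = mex{0} = 1
G(4) = mex{0} = 1
G(5) = mex{0,0} = 1
G(6) = mex{1,0} = 2
G(7) = mex{1,0,0} = 2
G(8) = mex{1,1,0} = 2
G(9) = mex{2,1,0,0} = 3
G(10) = mex{2,1,1,0} = 3
G(11) = mex{2,2,1,0} = 3
G(12) = mex{3,2,1,1} = 0
G(13) = mex{3,2,2,1} = 0
G(14) = mex{3,3,2,1} = 0
G(15) = mex{0,3,2,2} = 1
G(16) = mex{0,3,3,2} = 1
G(17) = mex{0,0,3,2} = 1
G(18) = mex{1,0,3,3} = 2
G(19) = mex{1,0,0,3} = 2
G(20) = mex{1,1,0,3} = 2
G(21) = mex{2,1,0,0} = 3
G(22) = mex{2,1,1,0} = 3
G_B(22) = 3.
Combined Grundy value = 0 ⊕ 3 = 3.
A winning move leaves total XOR = 0, i.e. changes one component's Grundy value g to g ⊕ X where X is the current total.
Pile A: need g' = 0⊕3 = 3. Options: 21−1→G=2, 21−2→G=1. Hits: 0.
Pile B: need g' = 3⊕3 = 0. Options: 22−3→G=2, 22−5→G=1, 22−7→G=1, 22−9→G=0. Hits: 1.

1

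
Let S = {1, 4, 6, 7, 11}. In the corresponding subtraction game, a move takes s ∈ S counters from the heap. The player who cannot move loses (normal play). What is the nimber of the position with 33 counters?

G(0) = 0
G(1) = mex{0} = 1
G(2) = mex{1} = 0
G(3) = mex{0} = 1
G(4) = mex{1,0} = 2
G(5) = mex{2,1} = 0
G(6) = mex{0,0,0} = 1
G(7) = mex{1,1,1,0} = 2
G(8) = mex{2,2,0,1} = 3
G(9) = mex{3,0,1,0} = 2
G(10) = mex{2,1,2,1} = 0
G(11) = mex{0,2,0,2,0} = 1
G(12) = mex{1,3,1,0,1} = 2
G(13) = mex{2,2,2,1,0} = 3
G(14) = mex{3,0,3,2,1} = 4
G(15) = mex{4,1,2,3,2} = 0
G(16) = mex{0,2,0,2,0} = 1
G(17) = mex{1,3,1,0,1} = 2
G(18) = mex{2,4,2,1,2} = 0
G(19) = mex{0,0,3,2,3} = 1
G(20) = mex{1,1,4,3,2} = 0
G(21) = mex{0,2,0,4,0} = 1
G(22) = mex{1,0,1,0,1} = 2
G(23) = mex{2,1,2,1,2} = 0
G(24) = mex{0,0,0,2,3} = 1
G(25) = mex{1,1,1,0,4} = 2
G(26) = mex{2,2,0,1,0} = 3
G(27) = mex{3,0,1,0,1} = 2
G(28) = mex{2,1,2,1,2} = 0
G(29) = mex{0,2,0,2,0} = 1
G(30) = mex{1,3,1,0,1} = 2
G(31) = mex{2,2,2,1,0} = 3
G(32) = mex{3,0,3,2,1} = 4
G(33) = mex{4,1,2,3,2} = 0

0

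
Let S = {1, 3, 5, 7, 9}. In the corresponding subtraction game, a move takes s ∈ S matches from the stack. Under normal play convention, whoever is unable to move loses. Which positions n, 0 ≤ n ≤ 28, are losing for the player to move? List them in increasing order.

n :  0  1  2  3  4  5  6  7  8  9 10 11 12 13 14 15 16 17 18 19 20 21 22 23 24 25 26 27 28
G :  0  1  0  1  0  1  0  1  0  1  0  1  0  1  0  1  0  1  0  1  0  1  0  1  0  1  0  1  0
P-positions are exactly the n with G(n) = 0.

0, 2, 4, 6, 8, 10, 12, 14, 16, 18, 20, 22, 24, 26, 28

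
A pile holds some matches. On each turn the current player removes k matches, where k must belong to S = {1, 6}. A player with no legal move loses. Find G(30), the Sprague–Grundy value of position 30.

G(0) = 0
G(1) = mex{0} = 1
G(2) = mex{1} = 0
G(3) = mex{0} = 1
G(4) = mex{1} = 0
G(5) = mex{0} = 1
G(6) = mex{1,0} = 2
G(7) = mex{2,1} = 0
G(8) = mex{0,0} = 1
G(9) = mex{1,1} = 0
G(10) = mex{0,0} = 1
G(11) = mex{1,1} = 0
G(12) = mex{0,2} = 1
G(13) = mex{1,0} = 2
G(14) = mex{2,1} = 0
G(15) = mex{0,0} = 1
G(16) = mex{1,1} = 0
G(17) = mex{0,0} = 1
G(18) = mex{1,1} = 0
G(19) = mex{0,2} = 1
G(20) = mex{1,0} = 2
G(21) = mex{2,1} = 0
G(22) = mex{0,0} = 1
G(23) = mex{1,1} = 0
G(24) = mex{0,0} = 1
G(25) = mex{1,1} = 0
G(26) = mex{0,2} = 1
G(27) = mex{1,0} = 2
G(28) = mex{2,1} = 0
G(29) = mex{0,0} = 1
G(30) = mex{1,1} = 0

0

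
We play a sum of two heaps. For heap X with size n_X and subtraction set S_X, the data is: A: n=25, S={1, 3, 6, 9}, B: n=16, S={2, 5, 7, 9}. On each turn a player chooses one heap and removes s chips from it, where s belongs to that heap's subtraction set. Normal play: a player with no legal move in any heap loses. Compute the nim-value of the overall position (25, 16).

Heap A, S = {1, 3, 6, 9}:
G(0) = 0
G(1) = mex{0} = 1
G(2) = mex{1} = 0
G(3) = mex{0,0} = 1
G(4) = mex{1,1} = 0
G(5) = mex{0,0} = 1
G(6) = mex{1,1,0} = 2
G(7) = mex{2,0,1} = 3
G(8) = mex{3,1,0} = 2
G(9) = mex{2,2,1,0} = 3
G(10) = mex{3,3,0,1} = 2
G(11) = mex{2,2,1,0} = 3
G(12) = mex{3,3,2,1} = 0
G(13) = mex{0,2,3,0} = 1
G(14) = mex{1,3,2,1} = 0
G(15) = mex{0,0,3,2} = 1
G(16) = mex{1,1,2,3} = 0
G(17) = mex{0,0,3,2} = 1
G(18) = mex{1,1,0,3} = 2
G(19) = mex{2,0,1,2} = 3
G(20) = mex{3,1,0,3} = 2
G(21) = mex{2,2,1,0} = 3
G(22) = mex{3,3,0,1} = 2
G(23) = mex{2,2,1,0} = 3
G(24) = mex{3,3,2,1} = 0
G(25) = mex{0,2,3,0} = 1
G_A(25) = 1.
Heap B, S = {2, 5, 7, 9}:
G(0) = 0
G(1) = mex{} = 0
G(2) = mex{0} = 1
G(3) = mex{0} = 1
G(4) = mex{1} = 0
G(5) = mex{1,0} = 2
G(6) = mex{0,0} = 1
G(7) = mex{2,1,0} = 3
G(8) = mex{1,1,0} = 2
G(9) = mex{3,0,1,0} = 2
G(10) = mex{2,2,1,0} = 3
G(11) = mex{2,1,0,1} = 3
G(12) = mex{3,3,2,1} = 0
G(13) = mex{3,2,1,0} = 4
G(14) = mex{0,2,3,2} = 1
G(15) = mex{4,3,2,1} = 0
G(16) = mex{1,3,2,3} = 0
G_B(16) = 0.
Combined Grundy value = 1 ⊕ 0 = 1.

1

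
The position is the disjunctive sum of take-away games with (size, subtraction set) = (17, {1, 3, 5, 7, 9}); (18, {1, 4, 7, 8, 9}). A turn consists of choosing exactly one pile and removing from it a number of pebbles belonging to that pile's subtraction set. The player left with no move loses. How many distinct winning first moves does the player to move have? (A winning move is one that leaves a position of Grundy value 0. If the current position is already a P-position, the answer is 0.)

0

Pile A, S = {1, 3, 5, 7, 9}:
G(0) = 0
G(1) = mex{0} = 1
G(2) = mex{1} = 0
G(3) = mex{0,0} = 1
G(4) = mex{1,1} = 0
G(5) = mex{0,0,0} = 1
G(6) = mex{1,1,1} = 0
G(7) = mex{0,0,0,0} = 1
G(8) = mex{1,1,1,1} = 0
G(9) = mex{0,0,0,0,0} = 1
G(10) = mex{1,1,1,1,1} = 0
G(11) = mex{0,0,0,0,0} = 1
G(12) = mex{1,1,1,1,1} = 0
G(13) = mex{0,0,0,0,0} = 1
G(14) = mex{1,1,1,1,1} = 0
G(15) = mex{0,0,0,0,0} = 1
G(16) = mex{1,1,1,1,1} = 0
G(17) = mex{0,0,0,0,0} = 1
G_A(17) = 1.
Pile B, S = {1, 4, 7, 8, 9}:
n :  0  1  2  3  4  5  6  7  8  9 10 11 12 13 14 15 16 17 18
G :  0  1  0  1  2  0  1  2  3  2  3  4  5  3  4  0  1  0  1
G_B(18) = 1.
Combined Grundy value = 1 ⊕ 1 = 0.
A winning move leaves total XOR = 0, i.e. changes one component's Grundy value g to g ⊕ X where X is the current total.
Pile A: target g' = 1⊕0 = 1, but every legal move changes the Grundy value (mex property), so 0 moves.
Pile B: target g' = 1⊕0 = 1, but every legal move changes the Grundy value (mex property), so 0 moves.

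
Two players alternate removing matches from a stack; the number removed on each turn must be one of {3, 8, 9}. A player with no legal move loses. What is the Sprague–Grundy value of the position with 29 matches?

G(0) = 0
G(1) = mex{} = 0
G(2) = mex{} = 0
G(3) = mex{0} = 1
G(4) = mex{0} = 1
G(5) = mex{0} = 1
G(6) = mex{1} = 0
G(7) = mex{1} = 0
G(8) = mex{1,0} = 2
G(9) = mex{0,0,0} = 1
G(10) = mex{0,0,0} = 1
G(11) = mex{2,1,0} = 3
G(12) = mex{1,1,1} = 0
G(13) = mex{1,1,1} = 0
G(14) = mex{3,0,1} = 2
G(15) = mex{0,0,0} = 1
G(16) = mex{0,2,0} = 1
G(17) = mex{2,1,2} = 0
G(18) = mex{1,1,1} = 0
G(19) = mex{1,3,1} = 0
G(20) = mex{0,0,3} = 1
G(21) = mex{0,0,0} = 1
G(22) = mex{0,2,0} = 1
G(23) = mex{1,1,2} = 0
G(24) = mex{1,1,1} = 0
G(25) = mex{1,0,1} = 2
G(26) = mex{0,0,0} = 1
G(27) = mex{0,0,0} = 1
G(28) = mex{2,1,0} = 3
G(29) = mex{1,1,1} = 0

0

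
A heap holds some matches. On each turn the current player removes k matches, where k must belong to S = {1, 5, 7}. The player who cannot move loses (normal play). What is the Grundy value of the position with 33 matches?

1

n :  0  1  2  3  4  5  6  7  8  9 10 11 12 13 14 15 16 17 18 19 20 21 22 23 24 25 26 27 28 29 30 31 32 33
G :  0  1  0  1  0  1  0  1  0  1  0  1  0  1  0  1  0  1  0  1  0  1  0  1  0  1  0  1  0  1  0  1  0  1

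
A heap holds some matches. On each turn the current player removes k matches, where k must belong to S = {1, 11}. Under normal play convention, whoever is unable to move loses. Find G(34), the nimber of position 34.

G(0) = 0
G(1) = mex{0} = 1
G(2) = mex{1} = 0
G(3) = mex{0} = 1
G(4) = mex{1} = 0
G(5) = mex{0} = 1
G(6) = mex{1} = 0
G(7) = mex{0} = 1
G(8) = mex{1} = 0
G(9) = mex{0} = 1
G(10) = mex{1} = 0
G(11) = mex{0,0} = 1
G(12) = mex{1,1} = 0
G(13) = mex{0,0} = 1
G(14) = mex{1,1} = 0
G(15) = mex{0,0} = 1
G(16) = mex{1,1} = 0
G(17) = mex{0,0} = 1
G(18) = mex{1,1} = 0
G(19) = mex{0,0} = 1
G(20) = mex{1,1} = 0
G(21) = mex{0,0} = 1
G(22) = mex{1,1} = 0
G(23) = mex{0,0} = 1
G(24) = mex{1,1} = 0
G(25) = mex{0,0} = 1
G(26) = mex{1,1} = 0
G(27) = mex{0,0} = 1
G(28) = mex{1,1} = 0
G(29) = mex{0,0} = 1
G(30) = mex{1,1} = 0
G(31) = mex{0,0} = 1
G(32) = mex{1,1} = 0
G(33) = mex{0,0} = 1
G(34) = mex{1,1} = 0

0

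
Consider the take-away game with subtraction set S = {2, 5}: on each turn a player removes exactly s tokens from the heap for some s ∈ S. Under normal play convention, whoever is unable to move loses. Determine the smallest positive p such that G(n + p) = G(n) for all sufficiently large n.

7

n :  0  1  2  3  4  5  6  7  8  9 10 11 12 13 14 15
G :  0  0  1  1  0  2  1  0  0  1  1  0  2  1  0  0
G(n+7) = G(n) holds for n = 0,…,4 (a full window of length max(S) = 5), so the sequence is purely periodic with period 7.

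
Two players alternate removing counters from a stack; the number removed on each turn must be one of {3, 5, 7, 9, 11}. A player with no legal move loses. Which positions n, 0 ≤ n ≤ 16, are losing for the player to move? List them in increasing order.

G(0) = 0
G(1) = mex{} = 0
G(2) = mex{} = 0
G(3) = mex{0} = 1
G(4) = mex{0} = 1
G(5) = mex{0,0} = 1
G(6) = mex{1,0} = 2
G(7) = mex{1,0,0} = 2
G(8) = mex{1,1,0} = 2
G(9) = mex{2,1,0,0} = 3
G(10) = mex{2,1,1,0} = 3
G(11) = mex{2,2,1,0,0} = 3
G(12) = mex{3,2,1,1,0} = 4
G(13) = mex{3,2,2,1,0} = 4
G(14) = mex{3,3,2,1,1} = 0
G(15) = mex{4,3,2,2,1} = 0
G(16) = mex{4,3,3,2,1} = 0
P-positions are exactly the n with G(n) = 0.

0, 1, 2, 14, 15, 16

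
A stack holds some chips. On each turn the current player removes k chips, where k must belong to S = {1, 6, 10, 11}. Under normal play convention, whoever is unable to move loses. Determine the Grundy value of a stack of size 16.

0

n :  0  1  2  3  4  5  6  7  8  9 10 11 12 13 14 15 16
G :  0  1  0  1  0  1  2  0  1  0  1  2  3  2  3  2  0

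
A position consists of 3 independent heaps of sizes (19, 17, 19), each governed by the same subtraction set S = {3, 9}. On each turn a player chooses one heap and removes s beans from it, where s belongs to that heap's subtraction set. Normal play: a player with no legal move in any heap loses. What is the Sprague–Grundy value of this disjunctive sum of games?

All heaps use S = {3, 9}:
n :  0  1  2  3  4  5  6  7  8  9 10 11 12 13 14 15 16 17 18 19
G :  0  0  0  1  1  1  0  0  0  1  1  1  0  0  0  1  1  1  0  0
Heap A: G(19) = 0.
Heap B: G(17) = 1.
Heap C: G(19) = 0.
Combined Grundy value = 0 ⊕ 1 ⊕ 0 = 1.

1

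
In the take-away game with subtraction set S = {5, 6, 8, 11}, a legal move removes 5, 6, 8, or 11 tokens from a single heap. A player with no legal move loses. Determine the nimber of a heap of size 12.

n :  0  1  2  3  4  5  6  7  8  9 10 11 12
G :  0  0  0  0  0  1  1  1  1  1  2  2  2

2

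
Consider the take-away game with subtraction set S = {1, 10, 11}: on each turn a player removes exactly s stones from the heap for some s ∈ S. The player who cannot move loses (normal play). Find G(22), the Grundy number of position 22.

0

n :  0  1  2  3  4  5  6  7  8  9 10 11 12 13 14 15 16 17 18 19 20 21 22
G :  0  1  0  1  0  1  0  1  0  1  2  3  2  3  2  3  2  3  2  3  0  1  0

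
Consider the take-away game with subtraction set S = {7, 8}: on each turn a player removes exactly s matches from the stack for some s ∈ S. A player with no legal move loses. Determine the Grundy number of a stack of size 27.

n :  0  1  2  3  4  5  6  7  8  9 10 11 12 13 14 15 16 17 18 19 20 21 22 23 24 25 26 27
G :  0  0  0  0  0  0  0  1  1  1  1  1  1  1  2  0  0  0  0  0  0  0  1  1  1  1  1  1

1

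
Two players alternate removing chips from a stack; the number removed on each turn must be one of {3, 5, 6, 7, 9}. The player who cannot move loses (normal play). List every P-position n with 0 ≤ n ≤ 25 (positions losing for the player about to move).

G(0) = 0
G(1) = mex{} = 0
G(2) = mex{} = 0
G(3) = mex{0} = 1
G(4) = mex{0} = 1
G(5) = mex{0,0} = 1
G(6) = mex{1,0,0} = 2
G(7) = mex{1,0,0,0} = 2
G(8) = mex{1,1,0,0} = 2
G(9) = mex{2,1,1,0,0} = 3
G(10) = mex{2,1,1,1,0} = 3
G(11) = mex{2,2,1,1,0} = 3
G(12) = mex{3,2,2,1,1} = 0
G(13) = mex{3,2,2,2,1} = 0
G(14) = mex{3,3,2,2,1} = 0
G(15) = mex{0,3,3,2,2} = 1
G(16) = mex{0,3,3,3,2} = 1
G(17) = mex{0,0,3,3,2} = 1
G(18) = mex{1,0,0,3,3} = 2
G(19) = mex{1,0,0,0,3} = 2
G(20) = mex{1,1,0,0,3} = 2
G(21) = mex{2,1,1,0,0} = 3
G(22) = mex{2,1,1,1,0} = 3
G(23) = mex{2,2,1,1,0} = 3
G(24) = mex{3,2,2,1,1} = 0
G(25) = mex{3,2,2,2,1} = 0
P-positions are exactly the n with G(n) = 0.

0, 1, 2, 12, 13, 14, 24, 25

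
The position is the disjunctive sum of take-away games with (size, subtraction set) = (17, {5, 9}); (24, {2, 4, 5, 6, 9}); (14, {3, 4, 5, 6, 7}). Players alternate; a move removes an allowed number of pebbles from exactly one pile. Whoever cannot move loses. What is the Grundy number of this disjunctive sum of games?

Pile A, S = {5, 9}:
G(0) = 0
G(1) = mex{} = 0
G(2) = mex{} = 0
G(3) = mex{} = 0
G(4) = mex{} = 0
G(5) = mex{0} = 1
G(6) = mex{0} = 1
G(7) = mex{0} = 1
G(8) = mex{0} = 1
G(9) = mex{0,0} = 1
G(10) = mex{1,0} = 2
G(11) = mex{1,0} = 2
G(12) = mex{1,0} = 2
G(13) = mex{1,0} = 2
G(14) = mex{1,1} = 0
G(15) = mex{2,1} = 0
G(16) = mex{2,1} = 0
G(17) = mex{2,1} = 0
G_A(17) = 0.
Pile B, S = {2, 4, 5, 6, 9}:
G(0) = 0
G(1) = mex{} = 0
G(2) = mex{0} = 1
G(3) = mex{0} = 1
G(4) = mex{1,0} = 2
G(5) = mex{1,0,0} = 2
G(6) = mex{2,1,0,0} = 3
G(7) = mex{2,1,1,0} = 3
G(8) = mex{3,2,1,1} = 0
G(9) = mex{3,2,2,1,0} = 4
G(10) = mex{0,3,2,2,0} = 1
G(11) = mex{4,3,3,2,1} = 0
G(12) = mex{1,0,3,3,1} = 2
G(13) = mex{0,4,0,3,2} = 1
G(14) = mex{2,1,4,0,2} = 3
G(15) = mex{1,0,1,4,3} = 2
G(16) = mex{3,2,0,1,3} = 4
G(17) = mex{2,1,2,0,0} = 3
G(18) = mex{4,3,1,2,4} = 0
G(19) = mex{3,2,3,1,1} = 0
G(20) = mex{0,4,2,3,0} = 1
G(21) = mex{0,3,4,2,2} = 1
G(22) = mex{1,0,3,4,1} = 2
G(23) = mex{1,0,0,3,3} = 2
G(24) = mex{2,1,0,0,2} = 3
G_B(24) = 3.
Pile C, S = {3, 4, 5, 6, 7}:
G(0) = 0
G(1) = mex{} = 0
G(2) = mex{} = 0
G(3) = mex{0} = 1
G(4) = mex{0,0} = 1
G(5) = mex{0,0,0} = 1
G(6) = mex{1,0,0,0} = 2
G(7) = mex{1,1,0,0,0} = 2
G(8) = mex{1,1,1,0,0} = 2
G(9) = mex{2,1,1,1,0} = 3
G(10) = mex{2,2,1,1,1} = 0
G(11) = mex{2,2,2,1,1} = 0
G(12) = mex{3,2,2,2,1} = 0
G(13) = mex{0,3,2,2,2} = 1
G(14) = mex{0,0,3,2,2} = 1
G_C(14) = 1.
Combined Grundy value = 0 ⊕ 3 ⊕ 1 = 2.

2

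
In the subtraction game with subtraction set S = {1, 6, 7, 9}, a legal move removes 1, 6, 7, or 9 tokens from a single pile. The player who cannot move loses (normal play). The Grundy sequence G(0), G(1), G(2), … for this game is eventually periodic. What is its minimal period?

12

G(0) = 0
G(1) = mex{0} = 1
G(2) = mex{1} = 0
G(3) = mex{0} = 1
G(4) = mex{1} = 0
G(5) = mex{0} = 1
G(6) = mex{1,0} = 2
G(7) = mex{2,1,0} = 3
G(8) = mex{3,0,1} = 2
G(9) = mex{2,1,0,0} = 3
G(10) = mex{3,0,1,1} = 2
G(11) = mex{2,1,0,0} = 3
G(12) = mex{3,2,1,1} = 0
G(13) = mex{0,3,2,0} = 1
G(14) = mex{1,2,3,1} = 0
G(15) = mex{0,3,2,2} = 1
G(16) = mex{1,2,3,3} = 0
G(17) = mex{0,3,2,2} = 1
G(18) = mex{1,0,3,3} = 2
G(19) = mex{2,1,0,2} = 3
G(20) = mex{3,0,1,3} = 2
G(21) = mex{2,1,0,0} = 3
G(22) = mex{3,0,1,1} = 2
G(23) = mex{2,1,0,0} = 3
G(24) = mex{3,2,1,1} = 0
G(25) = mex{0,3,2,0} = 1
G(n+12) = G(n) holds for n = 0,…,8 (a full window of length max(S) = 9), so the sequence is purely periodic with period 12.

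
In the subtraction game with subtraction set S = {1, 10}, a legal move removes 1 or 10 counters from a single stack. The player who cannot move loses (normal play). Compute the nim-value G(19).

0

G(0) = 0
G(1) = mex{0} = 1
G(2) = mex{1} = 0
G(3) = mex{0} = 1
G(4) = mex{1} = 0
G(5) = mex{0} = 1
G(6) = mex{1} = 0
G(7) = mex{0} = 1
G(8) = mex{1} = 0
G(9) = mex{0} = 1
G(10) = mex{1,0} = 2
G(11) = mex{2,1} = 0
G(12) = mex{0,0} = 1
G(13) = mex{1,1} = 0
G(14) = mex{0,0} = 1
G(15) = mex{1,1} = 0
G(16) = mex{0,0} = 1
G(17) = mex{1,1} = 0
G(18) = mex{0,0} = 1
G(19) = mex{1,1} = 0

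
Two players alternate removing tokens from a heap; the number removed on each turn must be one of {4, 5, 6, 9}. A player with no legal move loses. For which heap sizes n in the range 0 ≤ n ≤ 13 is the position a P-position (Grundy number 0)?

0, 1, 2, 3, 13

n :  0  1  2  3  4  5  6  7  8  9 10 11 12 13
G :  0  0  0  0  1  1  1  1  2  2  2  2  3  0
P-positions are exactly the n with G(n) = 0.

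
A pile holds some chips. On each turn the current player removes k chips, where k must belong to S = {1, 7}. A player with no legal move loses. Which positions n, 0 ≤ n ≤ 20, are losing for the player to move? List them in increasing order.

0, 2, 4, 6, 8, 10, 12, 14, 16, 18, 20

n :  0  1  2  3  4  5  6  7  8  9 10 11 12 13 14 15 16 17 18 19 20
G :  0  1  0  1  0  1  0  1  0  1  0  1  0  1  0  1  0  1  0  1  0
P-positions are exactly the n with G(n) = 0.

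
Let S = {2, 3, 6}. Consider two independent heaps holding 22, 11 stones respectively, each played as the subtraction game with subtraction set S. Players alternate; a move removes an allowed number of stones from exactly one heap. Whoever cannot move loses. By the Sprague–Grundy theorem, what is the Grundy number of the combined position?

All heaps use S = {2, 3, 6}:
G(0) = 0
G(1) = mex{} = 0
G(2) = mex{0} = 1
G(3) = mex{0,0} = 1
G(4) = mex{1,0} = 2
G(5) = mex{1,1} = 0
G(6) = mex{2,1,0} = 3
G(7) = mex{0,2,0} = 1
G(8) = mex{3,0,1} = 2
G(9) = mex{1,3,1} = 0
G(10) = mex{2,1,2} = 0
G(11) = mex{0,2,0} = 1
G(12) = mex{0,0,3} = 1
G(13) = mex{1,0,1} = 2
G(14) = mex{1,1,2} = 0
G(15) = mex{2,1,0} = 3
G(16) = mex{0,2,0} = 1
G(17) = mex{3,0,1} = 2
G(18) = mex{1,3,1} = 0
G(19) = mex{2,1,2} = 0
G(20) = mex{0,2,0} = 1
G(21) = mex{0,0,3} = 1
G(22) = mex{1,0,1} = 2
Heap A: G(22) = 2.
Heap B: G(11) = 1.
Combined Grundy value = 2 ⊕ 1 = 3.

3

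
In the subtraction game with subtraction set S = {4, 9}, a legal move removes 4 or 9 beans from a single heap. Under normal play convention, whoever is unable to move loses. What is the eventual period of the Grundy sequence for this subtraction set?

13

n :  0  1  2  3  4  5  6  7  8  9 10 11 12 13 14 15 16 17 18 19 20 21 22 23 24 25 26 27
G :  0  0  0  0  1  1  1  1  0  2  2  2  1  0  0  0  0  1  1  1  1  0  2  2  2  1  0  0
G(n+13) = G(n) holds for n = 0,…,8 (a full window of length max(S) = 9), so the sequence is purely periodic with period 13.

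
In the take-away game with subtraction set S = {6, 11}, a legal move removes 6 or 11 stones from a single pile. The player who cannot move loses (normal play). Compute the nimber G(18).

G(0) = 0
G(1) = mex{} = 0
G(2) = mex{} = 0
G(3) = mex{} = 0
G(4) = mex{} = 0
G(5) = mex{} = 0
G(6) = mex{0} = 1
G(7) = mex{0} = 1
G(8) = mex{0} = 1
G(9) = mex{0} = 1
G(10) = mex{0} = 1
G(11) = mex{0,0} = 1
G(12) = mex{1,0} = 2
G(13) = mex{1,0} = 2
G(14) = mex{1,0} = 2
G(15) = mex{1,0} = 2
G(16) = mex{1,0} = 2
G(17) = mex{1,1} = 0
G(18) = mex{2,1} = 0

0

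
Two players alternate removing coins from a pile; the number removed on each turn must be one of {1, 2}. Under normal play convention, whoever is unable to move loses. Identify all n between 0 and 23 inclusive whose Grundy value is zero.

n :  0  1  2  3  4  5  6  7  8  9 10 11 12 13 14 15 16 17 18 19 20 21 22 23
G :  0  1  2  0  1  2  0  1  2  0  1  2  0  1  2  0  1  2  0  1  2  0  1  2
P-positions are exactly the n with G(n) = 0.

0, 3, 6, 9, 12, 15, 18, 21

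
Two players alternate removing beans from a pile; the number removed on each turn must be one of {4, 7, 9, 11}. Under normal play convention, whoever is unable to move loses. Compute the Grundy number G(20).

1

G(0) = 0
G(1) = mex{} = 0
G(2) = mex{} = 0
G(3) = mex{} = 0
G(4) = mex{0} = 1
G(5) = mex{0} = 1
G(6) = mex{0} = 1
G(7) = mex{0,0} = 1
G(8) = mex{1,0} = 2
G(9) = mex{1,0,0} = 2
G(10) = mex{1,0,0} = 2
G(11) = mex{1,1,0,0} = 2
G(12) = mex{2,1,0,0} = 3
G(13) = mex{2,1,1,0} = 3
G(14) = mex{2,1,1,0} = 3
G(15) = mex{2,2,1,1} = 0
G(16) = mex{3,2,1,1} = 0
G(17) = mex{3,2,2,1} = 0
G(18) = mex{3,2,2,1} = 0
G(19) = mex{0,3,2,2} = 1
G(20) = mex{0,3,2,2} = 1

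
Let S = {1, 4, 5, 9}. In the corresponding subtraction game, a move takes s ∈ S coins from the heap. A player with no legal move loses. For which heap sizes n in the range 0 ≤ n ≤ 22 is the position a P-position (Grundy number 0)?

n :  0  1  2  3  4  5  6  7  8  9 10 11 12 13 14 15 16 17 18 19 20 21 22
G :  0  1  0  1  2  3  2  3  0  1  0  1  2  3  2  3  0  1  0  1  2  3  2
P-positions are exactly the n with G(n) = 0.

0, 2, 8, 10, 16, 18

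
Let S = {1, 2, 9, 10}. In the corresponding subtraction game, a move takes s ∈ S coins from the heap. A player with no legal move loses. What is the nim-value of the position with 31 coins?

G(0) = 0
G(1) = mex{0} = 1
G(2) = mex{1,0} = 2
G(3) = mex{2,1} = 0
G(4) = mex{0,2} = 1
G(5) = mex{1,0} = 2
G(6) = mex{2,1} = 0
G(7) = mex{0,2} = 1
G(8) = mex{1,0} = 2
G(9) = mex{2,1,0} = 3
G(10) = mex{3,2,1,0} = 4
G(11) = mex{4,3,2,1} = 0
G(12) = mex{0,4,0,2} = 1
G(13) = mex{1,0,1,0} = 2
G(14) = mex{2,1,2,1} = 0
G(15) = mex{0,2,0,2} = 1
G(16) = mex{1,0,1,0} = 2
G(17) = mex{2,1,2,1} = 0
G(18) = mex{0,2,3,2} = 1
G(19) = mex{1,0,4,3} = 2
G(20) = mex{2,1,0,4} = 3
G(21) = mex{3,2,1,0} = 4
G(22) = mex{4,3,2,1} = 0
G(23) = mex{0,4,0,2} = 1
G(24) = mex{1,0,1,0} = 2
G(25) = mex{2,1,2,1} = 0
G(26) = mex{0,2,0,2} = 1
G(27) = mex{1,0,1,0} = 2
G(28) = mex{2,1,2,1} = 0
G(29) = mex{0,2,3,2} = 1
G(30) = mex{1,0,4,3} = 2
G(31) = mex{2,1,0,4} = 3

3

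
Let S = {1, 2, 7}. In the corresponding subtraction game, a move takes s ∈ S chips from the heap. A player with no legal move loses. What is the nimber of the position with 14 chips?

2

n :  0  1  2  3  4  5  6  7  8  9 10 11 12 13 14
G :  0  1  2  0  1  2  0  1  2  0  1  2  0  1  2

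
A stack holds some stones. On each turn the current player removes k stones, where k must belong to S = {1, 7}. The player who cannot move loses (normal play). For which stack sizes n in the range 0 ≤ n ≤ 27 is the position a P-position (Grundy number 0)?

G(0) = 0
G(1) = mex{0} = 1
G(2) = mex{1} = 0
G(3) = mex{0} = 1
G(4) = mex{1} = 0
G(5) = mex{0} = 1
G(6) = mex{1} = 0
G(7) = mex{0,0} = 1
G(8) = mex{1,1} = 0
G(9) = mex{0,0} = 1
G(10) = mex{1,1} = 0
G(11) = mex{0,0} = 1
G(12) = mex{1,1} = 0
G(13) = mex{0,0} = 1
G(14) = mex{1,1} = 0
G(15) = mex{0,0} = 1
G(16) = mex{1,1} = 0
G(17) = mex{0,0} = 1
G(18) = mex{1,1} = 0
G(19) = mex{0,0} = 1
G(20) = mex{1,1} = 0
G(21) = mex{0,0} = 1
G(22) = mex{1,1} = 0
G(23) = mex{0,0} = 1
G(24) = mex{1,1} = 0
G(25) = mex{0,0} = 1
G(26) = mex{1,1} = 0
G(27) = mex{0,0} = 1
P-positions are exactly the n with G(n) = 0.

0, 2, 4, 6, 8, 10, 12, 14, 16, 18, 20, 22, 24, 26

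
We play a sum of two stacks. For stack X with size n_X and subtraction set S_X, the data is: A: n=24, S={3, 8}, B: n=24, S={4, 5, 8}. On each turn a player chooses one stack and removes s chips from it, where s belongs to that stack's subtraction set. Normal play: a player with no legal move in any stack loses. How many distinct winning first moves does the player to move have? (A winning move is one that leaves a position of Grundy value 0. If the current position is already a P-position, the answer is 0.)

0

Stack A, S = {3, 8}:
n :  0  1  2  3  4  5  6  7  8  9 10 11 12 13 14 15 16 17 18 19 20 21 22 23 24
G :  0  0  0  1  1  1  0  0  2  1  1  0  0  0  1  1  1  0  0  2  1  1  0  0  0
G_A(24) = 0.
Stack B, S = {4, 5, 8}:
G(0) = 0
G(1) = mex{} = 0
G(2) = mex{} = 0
G(3) = mex{} = 0
G(4) = mex{0} = 1
G(5) = mex{0,0} = 1
G(6) = mex{0,0} = 1
G(7) = mex{0,0} = 1
G(8) = mex{1,0,0} = 2
G(9) = mex{1,1,0} = 2
G(10) = mex{1,1,0} = 2
G(11) = mex{1,1,0} = 2
G(12) = mex{2,1,1} = 0
G(13) = mex{2,2,1} = 0
G(14) = mex{2,2,1} = 0
G(15) = mex{2,2,1} = 0
G(16) = mex{0,2,2} = 1
G(17) = mex{0,0,2} = 1
G(18) = mex{0,0,2} = 1
G(19) = mex{0,0,2} = 1
G(20) = mex{1,0,0} = 2
G(21) = mex{1,1,0} = 2
G(22) = mex{1,1,0} = 2
G(23) = mex{1,1,0} = 2
G(24) = mex{2,1,1} = 0
G_B(24) = 0.
Combined Grundy value = 0 ⊕ 0 = 0.
A winning move leaves total XOR = 0, i.e. changes one component's Grundy value g to g ⊕ X where X is the current total.
Stack A: target g' = 0⊕0 = 0, but every legal move changes the Grundy value (mex property), so 0 moves.
Stack B: target g' = 0⊕0 = 0, but every legal move changes the Grundy value (mex property), so 0 moves.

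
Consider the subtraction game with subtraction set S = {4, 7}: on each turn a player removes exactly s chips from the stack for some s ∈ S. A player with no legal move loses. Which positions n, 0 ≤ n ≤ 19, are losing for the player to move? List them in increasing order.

0, 1, 2, 3, 11, 12, 13, 14

G(0) = 0
G(1) = mex{} = 0
G(2) = mex{} = 0
G(3) = mex{} = 0
G(4) = mex{0} = 1
G(5) = mex{0} = 1
G(6) = mex{0} = 1
G(7) = mex{0,0} = 1
G(8) = mex{1,0} = 2
G(9) = mex{1,0} = 2
G(10) = mex{1,0} = 2
G(11) = mex{1,1} = 0
G(12) = mex{2,1} = 0
G(13) = mex{2,1} = 0
G(14) = mex{2,1} = 0
G(15) = mex{0,2} = 1
G(16) = mex{0,2} = 1
G(17) = mex{0,2} = 1
G(18) = mex{0,0} = 1
G(19) = mex{1,0} = 2
P-positions are exactly the n with G(n) = 0.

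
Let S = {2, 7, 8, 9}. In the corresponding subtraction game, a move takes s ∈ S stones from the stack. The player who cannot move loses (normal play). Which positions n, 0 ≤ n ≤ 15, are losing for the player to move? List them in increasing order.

G(0) = 0
G(1) = mex{} = 0
G(2) = mex{0} = 1
G(3) = mex{0} = 1
G(4) = mex{1} = 0
G(5) = mex{1} = 0
G(6) = mex{0} = 1
G(7) = mex{0,0} = 1
G(8) = mex{1,0,0} = 2
G(9) = mex{1,1,0,0} = 2
G(10) = mex{2,1,1,0} = 3
G(11) = mex{2,0,1,1} = 3
G(12) = mex{3,0,0,1} = 2
G(13) = mex{3,1,0,0} = 2
G(14) = mex{2,1,1,0} = 3
G(15) = mex{2,2,1,1} = 0
P-positions are exactly the n with G(n) = 0.

0, 1, 4, 5, 15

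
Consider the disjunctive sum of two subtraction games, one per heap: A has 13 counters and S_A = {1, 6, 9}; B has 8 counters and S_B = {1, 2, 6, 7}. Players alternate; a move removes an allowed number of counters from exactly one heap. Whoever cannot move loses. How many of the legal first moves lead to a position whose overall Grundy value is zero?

Heap A, S = {1, 6, 9}:
n :  0  1  2  3  4  5  6  7  8  9 10 11 12 13
G :  0  1  0  1  0  1  2  0  1  2  3  2  0  1
G_A(13) = 1.
Heap B, S = {1, 2, 6, 7}:
G(0) = 0
G(1) = mex{0} = 1
G(2) = mex{1,0} = 2
G(3) = mex{2,1} = 0
G(4) = mex{0,2} = 1
G(5) = mex{1,0} = 2
G(6) = mex{2,1,0} = 3
G(7) = mex{3,2,1,0} = 4
G(8) = mex{4,3,2,1} = 0
G_B(8) = 0.
Combined Grundy value = 1 ⊕ 0 = 1.
A winning move leaves total XOR = 0, i.e. changes one component's Grundy value g to g ⊕ X where X is the current total.
Heap A: need g' = 1⊕1 = 0. Options: 13−1→G=0, 13−6→G=0, 13−9→G=0. Hits: 3.
Heap B: need g' = 0⊕1 = 1. Options: 8−1→G=4, 8−2→G=3, 8−6→G=2, 8−7→G=1. Hits: 1.

4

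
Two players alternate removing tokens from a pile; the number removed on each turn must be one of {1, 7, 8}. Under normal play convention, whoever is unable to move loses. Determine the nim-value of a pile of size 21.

0

G(0) = 0
G(1) = mex{0} = 1
G(2) = mex{1} = 0
G(3) = mex{0} = 1
G(4) = mex{1} = 0
G(5) = mex{0} = 1
G(6) = mex{1} = 0
G(7) = mex{0,0} = 1
G(8) = mex{1,1,0} = 2
G(9) = mex{2,0,1} = 3
G(10) = mex{3,1,0} = 2
G(11) = mex{2,0,1} = 3
G(12) = mex{3,1,0} = 2
G(13) = mex{2,0,1} = 3
G(14) = mex{3,1,0} = 2
G(15) = mex{2,2,1} = 0
G(16) = mex{0,3,2} = 1
G(17) = mex{1,2,3} = 0
G(18) = mex{0,3,2} = 1
G(19) = mex{1,2,3} = 0
G(20) = mex{0,3,2} = 1
G(21) = mex{1,2,3} = 0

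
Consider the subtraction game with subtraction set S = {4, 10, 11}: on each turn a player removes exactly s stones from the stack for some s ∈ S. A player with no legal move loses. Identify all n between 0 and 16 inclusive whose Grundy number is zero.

n :  0  1  2  3  4  5  6  7  8  9 10 11 12 13 14 15 16
G :  0  0  0  0  1  1  1  1  0  0  2  2  1  1  3  0  0
P-positions are exactly the n with G(n) = 0.

0, 1, 2, 3, 8, 9, 15, 16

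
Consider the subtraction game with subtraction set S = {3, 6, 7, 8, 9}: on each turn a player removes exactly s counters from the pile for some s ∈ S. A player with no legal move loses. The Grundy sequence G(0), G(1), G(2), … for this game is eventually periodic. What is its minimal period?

12

n :  0  1  2  3  4  5  6  7  8  9 10 11 12 13 14 15 16 17 18 19 20 21 22 23 24 25
G :  0  0  0  1  1  1  2  2  2  3  3  3  0  0  0  1  1  1  2  2  2  3  3  3  0  0
G(n+12) = G(n) holds for n = 0,…,8 (a full window of length max(S) = 9), so the sequence is purely periodic with period 12.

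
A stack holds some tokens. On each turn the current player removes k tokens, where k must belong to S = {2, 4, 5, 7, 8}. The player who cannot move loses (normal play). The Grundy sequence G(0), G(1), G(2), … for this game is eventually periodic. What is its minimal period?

G(0) = 0
G(1) = mex{} = 0
G(2) = mex{0} = 1
G(3) = mex{0} = 1
G(4) = mex{1,0} = 2
G(5) = mex{1,0,0} = 2
G(6) = mex{2,1,0} = 3
G(7) = mex{2,1,1,0} = 3
G(8) = mex{3,2,1,0,0} = 4
G(9) = mex{3,2,2,1,0} = 4
G(10) = mex{4,3,2,1,1} = 0
G(11) = mex{4,3,3,2,1} = 0
G(12) = mex{0,4,3,2,2} = 1
G(13) = mex{0,4,4,3,2} = 1
G(14) = mex{1,0,4,3,3} = 2
G(15) = mex{1,0,0,4,3} = 2
G(16) = mex{2,1,0,4,4} = 3
G(17) = mex{2,1,1,0,4} = 3
G(18) = mex{3,2,1,0,0} = 4
G(19) = mex{3,2,2,1,0} = 4
G(20) = mex{4,3,2,1,1} = 0
G(21) = mex{4,3,3,2,1} = 0
G(n+10) = G(n) holds for n = 0,…,7 (a full window of length max(S) = 8), so the sequence is purely periodic with period 10.

10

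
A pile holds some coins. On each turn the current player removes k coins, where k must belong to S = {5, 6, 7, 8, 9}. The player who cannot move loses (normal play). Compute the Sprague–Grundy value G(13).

n :  0  1  2  3  4  5  6  7  8  9 10 11 12 13
G :  0  0  0  0  0  1  1  1  1  1  2  2  2  2

2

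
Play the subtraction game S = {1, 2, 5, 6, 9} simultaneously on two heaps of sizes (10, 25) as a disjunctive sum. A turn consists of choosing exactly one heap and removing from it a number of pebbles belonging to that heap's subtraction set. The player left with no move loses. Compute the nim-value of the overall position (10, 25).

All heaps use S = {1, 2, 5, 6, 9}:
G(0) = 0
G(1) = mex{0} = 1
G(2) = mex{1,0} = 2
G(3) = mex{2,1} = 0
G(4) = mex{0,2} = 1
G(5) = mex{1,0,0} = 2
G(6) = mex{2,1,1,0} = 3
G(7) = mex{3,2,2,1} = 0
G(8) = mex{0,3,0,2} = 1
G(9) = mex{1,0,1,0,0} = 2
G(10) = mex{2,1,2,1,1} = 0
G(11) = mex{0,2,3,2,2} = 1
G(12) = mex{1,0,0,3,0} = 2
G(13) = mex{2,1,1,0,1} = 3
G(14) = mex{3,2,2,1,2} = 0
G(15) = mex{0,3,0,2,3} = 1
G(16) = mex{1,0,1,0,0} = 2
G(17) = mex{2,1,2,1,1} = 0
G(18) = mex{0,2,3,2,2} = 1
G(19) = mex{1,0,0,3,0} = 2
G(20) = mex{2,1,1,0,1} = 3
G(21) = mex{3,2,2,1,2} = 0
G(22) = mex{0,3,0,2,3} = 1
G(23) = mex{1,0,1,0,0} = 2
G(24) = mex{2,1,2,1,1} = 0
G(25) = mex{0,2,3,2,2} = 1
Heap A: G(10) = 0.
Heap B: G(25) = 1.
Combined Grundy value = 0 ⊕ 1 = 1.

1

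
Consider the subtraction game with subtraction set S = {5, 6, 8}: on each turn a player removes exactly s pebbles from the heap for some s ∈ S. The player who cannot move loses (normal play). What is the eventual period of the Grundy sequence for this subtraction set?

G(0) = 0
G(1) = mex{} = 0
G(2) = mex{} = 0
G(3) = mex{} = 0
G(4) = mex{} = 0
G(5) = mex{0} = 1
G(6) = mex{0,0} = 1
G(7) = mex{0,0} = 1
G(8) = mex{0,0,0} = 1
G(9) = mex{0,0,0} = 1
G(10) = mex{1,0,0} = 2
G(11) = mex{1,1,0} = 2
G(12) = mex{1,1,0} = 2
G(13) = mex{1,1,1} = 0
G(14) = mex{1,1,1} = 0
G(15) = mex{2,1,1} = 0
G(16) = mex{2,2,1} = 0
G(17) = mex{2,2,1} = 0
G(18) = mex{0,2,2} = 1
G(19) = mex{0,0,2} = 1
G(20) = mex{0,0,2} = 1
G(21) = mex{0,0,0} = 1
G(22) = mex{0,0,0} = 1
G(23) = mex{1,0,0} = 2
G(24) = mex{1,1,0} = 2
G(25) = mex{1,1,0} = 2
G(26) = mex{1,1,1} = 0
G(27) = mex{1,1,1} = 0
G(n+13) = G(n) holds for n = 0,…,7 (a full window of length max(S) = 8), so the sequence is purely periodic with period 13.

13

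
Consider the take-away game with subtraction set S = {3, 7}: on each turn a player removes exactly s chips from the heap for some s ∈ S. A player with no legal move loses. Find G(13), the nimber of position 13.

G(0) = 0
G(1) = mex{} = 0
G(2) = mex{} = 0
G(3) = mex{0} = 1
G(4) = mex{0} = 1
G(5) = mex{0} = 1
G(6) = mex{1} = 0
G(7) = mex{1,0} = 2
G(8) = mex{1,0} = 2
G(9) = mex{0,0} = 1
G(10) = mex{2,1} = 0
G(11) = mex{2,1} = 0
G(12) = mex{1,1} = 0
G(13) = mex{0,0} = 1

1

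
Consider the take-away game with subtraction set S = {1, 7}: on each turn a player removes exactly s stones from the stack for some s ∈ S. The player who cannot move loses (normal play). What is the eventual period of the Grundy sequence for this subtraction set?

2

G(0) = 0
G(1) = mex{0} = 1
G(2) = mex{1} = 0
G(3) = mex{0} = 1
G(4) = mex{1} = 0
G(5) = mex{0} = 1
G(6) = mex{1} = 0
G(7) = mex{0,0} = 1
G(8) = mex{1,1} = 0
G(9) = mex{0,0} = 1
G(10) = mex{1,1} = 0
G(11) = mex{0,0} = 1
G(12) = mex{1,1} = 0
G(13) = mex{0,0} = 1
G(14) = mex{1,1} = 0
G(n+2) = G(n) holds for n = 0,…,6 (a full window of length max(S) = 7), so the sequence is purely periodic with period 2.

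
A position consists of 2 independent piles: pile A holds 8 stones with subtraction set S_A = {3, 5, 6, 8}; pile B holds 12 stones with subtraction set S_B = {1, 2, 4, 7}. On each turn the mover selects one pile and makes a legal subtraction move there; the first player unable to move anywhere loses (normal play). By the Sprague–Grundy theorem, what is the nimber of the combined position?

2

Pile A, S = {3, 5, 6, 8}:
G(0) = 0
G(1) = mex{} = 0
G(2) = mex{} = 0
G(3) = mex{0} = 1
G(4) = mex{0} = 1
G(5) = mex{0,0} = 1
G(6) = mex{1,0,0} = 2
G(7) = mex{1,0,0} = 2
G(8) = mex{1,1,0,0} = 2
G_A(8) = 2.
Pile B, S = {1, 2, 4, 7}:
G(0) = 0
G(1) = mex{0} = 1
G(2) = mex{1,0} = 2
G(3) = mex{2,1} = 0
G(4) = mex{0,2,0} = 1
G(5) = mex{1,0,1} = 2
G(6) = mex{2,1,2} = 0
G(7) = mex{0,2,0,0} = 1
G(8) = mex{1,0,1,1} = 2
G(9) = mex{2,1,2,2} = 0
G(10) = mex{0,2,0,0} = 1
G(11) = mex{1,0,1,1} = 2
G(12) = mex{2,1,2,2} = 0
G_B(12) = 0.
Combined Grundy value = 2 ⊕ 0 = 2.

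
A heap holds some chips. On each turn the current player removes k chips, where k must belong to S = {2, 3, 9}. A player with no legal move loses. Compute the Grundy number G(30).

1

G(0) = 0
G(1) = mex{} = 0
G(2) = mex{0} = 1
G(3) = mex{0,0} = 1
G(4) = mex{1,0} = 2
G(5) = mex{1,1} = 0
G(6) = mex{2,1} = 0
G(7) = mex{0,2} = 1
G(8) = mex{0,0} = 1
G(9) = mex{1,0,0} = 2
G(10) = mex{1,1,0} = 2
G(11) = mex{2,1,1} = 0
G(12) = mex{2,2,1} = 0
G(13) = mex{0,2,2} = 1
G(14) = mex{0,0,0} = 1
G(15) = mex{1,0,0} = 2
G(16) = mex{1,1,1} = 0
G(17) = mex{2,1,1} = 0
G(18) = mex{0,2,2} = 1
G(19) = mex{0,0,2} = 1
G(20) = mex{1,0,0} = 2
G(21) = mex{1,1,0} = 2
G(22) = mex{2,1,1} = 0
G(23) = mex{2,2,1} = 0
G(24) = mex{0,2,2} = 1
G(25) = mex{0,0,0} = 1
G(26) = mex{1,0,0} = 2
G(27) = mex{1,1,1} = 0
G(28) = mex{2,1,1} = 0
G(29) = mex{0,2,2} = 1
G(30) = mex{0,0,2} = 1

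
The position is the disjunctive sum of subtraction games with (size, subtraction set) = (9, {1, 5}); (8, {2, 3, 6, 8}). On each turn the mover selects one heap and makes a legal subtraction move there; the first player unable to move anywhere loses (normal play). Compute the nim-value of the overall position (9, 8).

3

Heap A, S = {1, 5}:
G(0) = 0
G(1) = mex{0} = 1
G(2) = mex{1} = 0
G(3) = mex{0} = 1
G(4) = mex{1} = 0
G(5) = mex{0,0} = 1
G(6) = mex{1,1} = 0
G(7) = mex{0,0} = 1
G(8) = mex{1,1} = 0
G(9) = mex{0,0} = 1
G_A(9) = 1.
Heap B, S = {2, 3, 6, 8}:
n : 0 1 2 3 4 5 6 7 8
G : 0 0 1 1 2 0 3 1 2
G_B(8) = 2.
Combined Grundy value = 1 ⊕ 2 = 3.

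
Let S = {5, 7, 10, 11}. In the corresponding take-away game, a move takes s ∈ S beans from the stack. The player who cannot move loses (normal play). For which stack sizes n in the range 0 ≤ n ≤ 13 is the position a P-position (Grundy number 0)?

G(0) = 0
G(1) = mex{} = 0
G(2) = mex{} = 0
G(3) = mex{} = 0
G(4) = mex{} = 0
G(5) = mex{0} = 1
G(6) = mex{0} = 1
G(7) = mex{0,0} = 1
G(8) = mex{0,0} = 1
G(9) = mex{0,0} = 1
G(10) = mex{1,0,0} = 2
G(11) = mex{1,0,0,0} = 2
G(12) = mex{1,1,0,0} = 2
G(13) = mex{1,1,0,0} = 2
P-positions are exactly the n with G(n) = 0.

0, 1, 2, 3, 4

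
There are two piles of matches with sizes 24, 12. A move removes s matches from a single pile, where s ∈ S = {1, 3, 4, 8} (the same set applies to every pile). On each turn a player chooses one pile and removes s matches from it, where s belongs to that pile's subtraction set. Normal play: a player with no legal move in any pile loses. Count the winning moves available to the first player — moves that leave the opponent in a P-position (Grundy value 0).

1

All piles use S = {1, 3, 4, 8}:
G(0) = 0
G(1) = mex{0} = 1
G(2) = mex{1} = 0
G(3) = mex{0,0} = 1
G(4) = mex{1,1,0} = 2
G(5) = mex{2,0,1} = 3
G(6) = mex{3,1,0} = 2
G(7) = mex{2,2,1} = 0
G(8) = mex{0,3,2,0} = 1
G(9) = mex{1,2,3,1} = 0
G(10) = mex{0,0,2,0} = 1
G(11) = mex{1,1,0,1} = 2
G(12) = mex{2,0,1,2} = 3
G(13) = mex{3,1,0,3} = 2
G(14) = mex{2,2,1,2} = 0
G(15) = mex{0,3,2,0} = 1
G(16) = mex{1,2,3,1} = 0
G(17) = mex{0,0,2,0} = 1
G(18) = mex{1,1,0,1} = 2
G(19) = mex{2,0,1,2} = 3
G(20) = mex{3,1,0,3} = 2
G(21) = mex{2,2,1,2} = 0
G(22) = mex{0,3,2,0} = 1
G(23) = mex{1,2,3,1} = 0
G(24) = mex{0,0,2,0} = 1
Pile A: G(24) = 1.
Pile B: G(12) = 3.
Combined Grundy value = 1 ⊕ 3 = 2.
A winning move leaves total XOR = 0, i.e. changes one component's Grundy value g to g ⊕ X where X is the current total.
Pile A: need g' = 1⊕2 = 3. Options: 24−1→G=0, 24−3→G=0, 24−4→G=2, 24−8→G=0. Hits: 0.
Pile B: need g' = 3⊕2 = 1. Options: 12−1→G=2, 12−3→G=0, 12−4→G=1, 12−8→G=2. Hits: 1.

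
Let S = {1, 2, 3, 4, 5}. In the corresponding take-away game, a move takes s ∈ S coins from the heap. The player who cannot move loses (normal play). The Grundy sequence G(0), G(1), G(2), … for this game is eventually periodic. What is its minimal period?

6

n :  0  1  2  3  4  5  6  7  8  9 10 11 12 13 14
G :  0  1  2  3  4  5  0  1  2  3  4  5  0  1  2
G(n+6) = G(n) holds for n = 0,…,4 (a full window of length max(S) = 5), so the sequence is purely periodic with period 6.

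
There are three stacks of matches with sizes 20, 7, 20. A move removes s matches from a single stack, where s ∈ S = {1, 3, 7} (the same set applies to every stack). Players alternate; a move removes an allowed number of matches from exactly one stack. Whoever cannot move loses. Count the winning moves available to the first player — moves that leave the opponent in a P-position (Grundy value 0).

All stacks use S = {1, 3, 7}:
G(0) = 0
G(1) = mex{0} = 1
G(2) = mex{1} = 0
G(3) = mex{0,0} = 1
G(4) = mex{1,1} = 0
G(5) = mex{0,0} = 1
G(6) = mex{1,1} = 0
G(7) = mex{0,0,0} = 1
G(8) = mex{1,1,1} = 0
G(9) = mex{0,0,0} = 1
G(10) = mex{1,1,1} = 0
G(11) = mex{0,0,0} = 1
G(12) = mex{1,1,1} = 0
G(13) = mex{0,0,0} = 1
G(14) = mex{1,1,1} = 0
G(15) = mex{0,0,0} = 1
G(16) = mex{1,1,1} = 0
G(17) = mex{0,0,0} = 1
G(18) = mex{1,1,1} = 0
G(19) = mex{0,0,0} = 1
G(20) = mex{1,1,1} = 0
Stack A: G(20) = 0.
Stack B: G(7) = 1.
Stack C: G(20) = 0.
Combined Grundy value = 0 ⊕ 1 ⊕ 0 = 1.
A winning move leaves total XOR = 0, i.e. changes one component's Grundy value g to g ⊕ X where X is the current total.
Stack A: need g' = 0⊕1 = 1. Options: 20−1→G=1, 20−3→G=1, 20−7→G=1. Hits: 3.
Stack B: need g' = 1⊕1 = 0. Options: 7−1→G=0, 7−3→G=0, 7−7→G=0. Hits: 3.
Stack C: need g' = 0⊕1 = 1. Options: 20−1→G=1, 20−3→G=1, 20−7→G=1. Hits: 3.

9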